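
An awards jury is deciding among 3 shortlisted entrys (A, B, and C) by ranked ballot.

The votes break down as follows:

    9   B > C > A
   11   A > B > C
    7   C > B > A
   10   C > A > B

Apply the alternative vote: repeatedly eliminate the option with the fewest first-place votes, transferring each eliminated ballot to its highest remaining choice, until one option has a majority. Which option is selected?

C

Round 1: C 17, A 11, B 9. B has the fewest and is eliminated.
Round 2: C 26, A 11. C has a majority.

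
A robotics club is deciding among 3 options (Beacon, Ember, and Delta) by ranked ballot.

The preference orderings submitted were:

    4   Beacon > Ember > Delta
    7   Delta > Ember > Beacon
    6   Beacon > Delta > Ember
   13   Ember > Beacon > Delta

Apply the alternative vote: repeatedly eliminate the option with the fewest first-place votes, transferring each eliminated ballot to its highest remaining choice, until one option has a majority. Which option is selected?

Round 1: Ember 13, Beacon 10, Delta 7. Delta has the fewest and is eliminated.
Round 2: Ember 20, Beacon 10. Ember has a majority.

Ember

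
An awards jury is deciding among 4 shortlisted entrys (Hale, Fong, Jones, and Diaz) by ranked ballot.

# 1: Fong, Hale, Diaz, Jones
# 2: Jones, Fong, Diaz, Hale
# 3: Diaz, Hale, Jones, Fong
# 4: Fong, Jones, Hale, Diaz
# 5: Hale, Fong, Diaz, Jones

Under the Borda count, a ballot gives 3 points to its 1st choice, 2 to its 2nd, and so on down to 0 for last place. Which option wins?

Fong

Borda scores:
  Hale: 2 + 0 + 2 + 1 + 3 = 8
  Fong: 3 + 2 + 0 + 3 + 2 = 10
  Jones: 0 + 3 + 1 + 2 + 0 = 6
  Diaz: 1 + 1 + 3 + 0 + 1 = 6
Fong has the highest total.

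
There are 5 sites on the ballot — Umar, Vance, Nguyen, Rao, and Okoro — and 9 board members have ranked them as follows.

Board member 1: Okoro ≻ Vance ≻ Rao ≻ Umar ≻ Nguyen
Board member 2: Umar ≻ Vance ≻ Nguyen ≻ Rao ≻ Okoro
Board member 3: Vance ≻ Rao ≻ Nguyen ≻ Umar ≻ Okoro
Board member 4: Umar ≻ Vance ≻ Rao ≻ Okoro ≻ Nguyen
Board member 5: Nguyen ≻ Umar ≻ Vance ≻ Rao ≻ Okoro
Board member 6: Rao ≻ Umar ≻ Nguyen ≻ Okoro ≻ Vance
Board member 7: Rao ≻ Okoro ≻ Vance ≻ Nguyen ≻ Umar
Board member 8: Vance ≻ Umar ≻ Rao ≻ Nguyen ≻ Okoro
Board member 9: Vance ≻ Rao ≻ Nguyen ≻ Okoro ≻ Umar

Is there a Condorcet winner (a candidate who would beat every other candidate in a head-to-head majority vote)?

Head-to-head results (9 voters total):
Umar vs Vance: Vance wins 5–4.
Umar vs Nguyen: Umar wins 5–4.
Umar vs Rao: Rao wins 5–4.
Umar vs Okoro: Umar wins 6–3.
Vance vs Nguyen: Vance wins 7–2.
Vance vs Rao: Vance wins 7–2.
Vance vs Okoro: Vance wins 6–3.
Nguyen vs Rao: Rao wins 7–2.
Nguyen vs Okoro: Nguyen wins 6–3.
Rao vs Okoro: Rao wins 8–1.
Vance beats each rival — Umar (5–4), Nguyen (7–2), Rao (7–2), Okoro (6–3) — so Vance is the Condorcet winner.

Yes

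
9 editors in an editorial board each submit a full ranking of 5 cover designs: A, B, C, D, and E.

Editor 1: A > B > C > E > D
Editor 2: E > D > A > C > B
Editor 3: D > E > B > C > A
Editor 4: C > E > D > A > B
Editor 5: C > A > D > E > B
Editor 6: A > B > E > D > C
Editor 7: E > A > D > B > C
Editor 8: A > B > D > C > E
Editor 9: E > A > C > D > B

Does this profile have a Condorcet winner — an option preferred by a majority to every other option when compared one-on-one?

Head-to-head results (9 voters total):
A vs B: A wins 8–1.
A vs C: A wins 6–3.
A vs D: A wins 6–3.
A vs E: E wins 5–4.
B vs C: B wins 5–4.
B vs D: D wins 6–3.
B vs E: E wins 6–3.
C vs D: D wins 5–4.
C vs E: E wins 5–4.
D vs E: E wins 6–3.
E beats each rival — A (5–4), B (6–3), C (5–4), D (6–3) — so E is the Condorcet winner.

Yes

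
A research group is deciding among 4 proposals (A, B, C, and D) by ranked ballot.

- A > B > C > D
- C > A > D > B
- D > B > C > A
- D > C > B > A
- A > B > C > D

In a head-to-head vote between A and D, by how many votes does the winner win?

1

Ballots ranking A above D: 3.
Ballots ranking D above A: 2.
A wins 3–2, a margin of 1.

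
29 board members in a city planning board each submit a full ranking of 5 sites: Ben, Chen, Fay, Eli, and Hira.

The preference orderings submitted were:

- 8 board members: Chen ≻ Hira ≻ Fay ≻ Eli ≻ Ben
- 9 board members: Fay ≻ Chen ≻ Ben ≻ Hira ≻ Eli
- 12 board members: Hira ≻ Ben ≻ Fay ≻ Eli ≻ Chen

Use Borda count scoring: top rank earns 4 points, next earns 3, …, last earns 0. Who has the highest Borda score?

Borda scores:
  Ben: 8·0 + 9·2 + 12·3 = 54
  Chen: 8·4 + 9·3 + 12·0 = 59
  Fay: 8·2 + 9·4 + 12·2 = 76
  Eli: 8·1 + 9·0 + 12·1 = 20
  Hira: 8·3 + 9·1 + 12·4 = 81
Hira has the highest total.

Hira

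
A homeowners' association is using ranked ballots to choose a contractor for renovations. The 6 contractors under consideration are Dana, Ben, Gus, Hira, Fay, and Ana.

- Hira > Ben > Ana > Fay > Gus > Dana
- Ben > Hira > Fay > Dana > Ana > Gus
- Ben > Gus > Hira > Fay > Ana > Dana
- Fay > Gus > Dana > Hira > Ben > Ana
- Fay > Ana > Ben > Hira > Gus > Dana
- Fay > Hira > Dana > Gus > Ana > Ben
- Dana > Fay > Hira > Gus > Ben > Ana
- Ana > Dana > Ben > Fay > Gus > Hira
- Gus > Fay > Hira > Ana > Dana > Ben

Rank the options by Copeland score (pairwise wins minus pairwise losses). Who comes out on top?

Fay

Pairwise results:
  Dana vs Ben: Dana wins 5–4.
  Dana vs Gus: Gus wins 5–4.
  Dana vs Hira: Hira wins 6–3.
  Dana vs Fay: Fay wins 7–2.
  Dana vs Ana: Ana wins 5–4.
  Ben vs Gus: Ben wins 5–4.
  Ben vs Hira: Hira wins 5–4.
  Ben vs Fay: Fay wins 5–4.
  Ben vs Ana: Ben wins 5–4.
  Gus vs Hira: Hira wins 5–4.
  Gus vs Fay: Fay wins 7–2.
  Gus vs Ana: Gus wins 5–4.
  Hira vs Fay: Fay wins 6–3.
  Hira vs Ana: Hira wins 7–2.
  Fay vs Ana: Fay wins 7–2.
Copeland scores (wins − losses):
  Dana: 1 − 4 = -3
  Ben: 2 − 3 = -1
  Gus: 2 − 3 = -1
  Hira: 4 − 1 = 3
  Fay: 5 − 0 = 5
  Ana: 1 − 4 = -3
Fay has the best Copeland score.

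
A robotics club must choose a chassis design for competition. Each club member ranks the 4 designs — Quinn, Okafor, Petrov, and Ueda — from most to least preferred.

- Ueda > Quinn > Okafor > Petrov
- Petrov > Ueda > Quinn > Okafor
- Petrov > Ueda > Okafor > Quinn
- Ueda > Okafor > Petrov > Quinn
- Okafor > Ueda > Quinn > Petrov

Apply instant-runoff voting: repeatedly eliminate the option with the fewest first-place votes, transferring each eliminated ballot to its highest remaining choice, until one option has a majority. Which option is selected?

Ueda

Round 1: Petrov 2, Ueda 2, Okafor 1, Quinn 0. Quinn has the fewest and is eliminated.
Round 2: Petrov 2, Ueda 2, Okafor 1. Okafor has the fewest and is eliminated.
Round 3: Ueda 3, Petrov 2. Ueda has a majority.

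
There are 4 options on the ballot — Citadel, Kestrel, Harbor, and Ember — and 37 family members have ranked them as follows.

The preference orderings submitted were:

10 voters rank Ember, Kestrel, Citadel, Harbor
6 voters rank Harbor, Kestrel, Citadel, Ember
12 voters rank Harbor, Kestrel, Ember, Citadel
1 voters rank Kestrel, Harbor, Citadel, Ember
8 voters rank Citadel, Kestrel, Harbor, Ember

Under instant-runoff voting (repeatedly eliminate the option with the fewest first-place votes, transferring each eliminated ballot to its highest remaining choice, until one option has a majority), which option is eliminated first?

Round 1: Harbor 18, Ember 10, Citadel 8, Kestrel 1. Kestrel has the fewest and is eliminated.
Round 2: Harbor 19, Ember 10, Citadel 8. Harbor has a majority.

Kestrel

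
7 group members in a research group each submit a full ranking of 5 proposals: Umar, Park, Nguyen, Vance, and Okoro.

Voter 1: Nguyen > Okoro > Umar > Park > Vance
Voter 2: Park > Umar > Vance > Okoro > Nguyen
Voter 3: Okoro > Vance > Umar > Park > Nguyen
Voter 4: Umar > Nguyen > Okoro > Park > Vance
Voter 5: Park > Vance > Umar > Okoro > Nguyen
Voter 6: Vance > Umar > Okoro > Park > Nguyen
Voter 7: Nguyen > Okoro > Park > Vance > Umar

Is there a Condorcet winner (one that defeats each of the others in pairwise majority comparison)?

No

Head-to-head results (7 voters total):
Umar vs Park: Umar wins 4–3.
Umar vs Nguyen: Umar wins 5–2.
Umar vs Vance: Vance wins 4–3.
Umar vs Okoro: Umar wins 4–3.
Park vs Nguyen: Park wins 4–3.
Park vs Vance: Park wins 5–2.
Park vs Okoro: Okoro wins 5–2.
Nguyen vs Vance: Vance wins 4–3.
Nguyen vs Okoro: Okoro wins 4–3.
Vance vs Okoro: Okoro wins 4–3.
No candidate beats all others: Umar beats Park beats Vance beats Umar, a majority cycle.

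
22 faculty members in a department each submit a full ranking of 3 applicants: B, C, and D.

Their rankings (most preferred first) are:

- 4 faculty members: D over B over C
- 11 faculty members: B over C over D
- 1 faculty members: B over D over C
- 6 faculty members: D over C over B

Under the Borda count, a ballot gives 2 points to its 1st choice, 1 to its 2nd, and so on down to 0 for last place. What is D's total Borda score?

Borda scores:
  B: 4·1 + 11·2 + 2 + 6·0 = 28
  C: 4·0 + 11·1 + 0 + 6·1 = 17
  D: 4·2 + 11·0 + 1 + 6·2 = 21

21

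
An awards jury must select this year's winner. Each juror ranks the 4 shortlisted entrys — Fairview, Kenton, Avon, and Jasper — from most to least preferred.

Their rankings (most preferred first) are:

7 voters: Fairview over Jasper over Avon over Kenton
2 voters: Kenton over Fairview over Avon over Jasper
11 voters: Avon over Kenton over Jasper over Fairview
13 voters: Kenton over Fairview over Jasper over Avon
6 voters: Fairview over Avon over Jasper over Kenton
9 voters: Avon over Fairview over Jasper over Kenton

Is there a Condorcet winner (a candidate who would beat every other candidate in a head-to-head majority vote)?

Head-to-head results (48 voters total):
Fairview vs Kenton: Kenton wins 26–22.
Fairview vs Avon: Fairview wins 28–20.
Fairview vs Jasper: Fairview wins 37–11.
Kenton vs Avon: Avon wins 33–15.
Kenton vs Jasper: Kenton wins 26–22.
Avon vs Jasper: Avon wins 28–20.
No candidate beats all others: Fairview beats Avon beats Kenton beats Fairview, a majority cycle.

No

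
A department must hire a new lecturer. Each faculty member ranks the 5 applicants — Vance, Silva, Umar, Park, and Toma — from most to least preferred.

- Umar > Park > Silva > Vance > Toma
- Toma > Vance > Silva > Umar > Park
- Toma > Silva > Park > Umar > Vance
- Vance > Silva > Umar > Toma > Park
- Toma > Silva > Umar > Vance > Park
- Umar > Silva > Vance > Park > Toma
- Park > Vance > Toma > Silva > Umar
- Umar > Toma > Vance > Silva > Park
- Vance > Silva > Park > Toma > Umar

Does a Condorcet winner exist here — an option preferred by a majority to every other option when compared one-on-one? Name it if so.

No Condorcet winner

Head-to-head results (9 voters total):
Vance vs Silva: Vance wins 5–4.
Vance vs Umar: Umar wins 5–4.
Vance vs Park: Vance wins 6–3.
Vance vs Toma: Vance wins 5–4.
Silva vs Umar: Silva wins 6–3.
Silva vs Park: Silva wins 7–2.
Silva vs Toma: Toma wins 5–4.
Umar vs Park: Umar wins 6–3.
Umar vs Toma: Toma wins 5–4.
Park vs Toma: Toma wins 5–4.
No candidate beats all others: Vance beats Silva beats Umar beats Vance, a majority cycle.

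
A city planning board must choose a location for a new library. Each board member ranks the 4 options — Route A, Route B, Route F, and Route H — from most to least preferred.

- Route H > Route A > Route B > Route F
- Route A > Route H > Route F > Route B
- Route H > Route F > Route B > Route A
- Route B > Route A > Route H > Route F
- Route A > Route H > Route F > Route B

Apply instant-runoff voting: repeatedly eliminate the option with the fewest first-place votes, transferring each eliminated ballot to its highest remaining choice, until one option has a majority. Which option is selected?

Route A

Round 1: Route A 2, Route H 2, Route B 1, Route F 0. Route F has the fewest and is eliminated.
Round 2: Route A 2, Route H 2, Route B 1. Route B has the fewest and is eliminated.
Round 3: Route A 3, Route H 2. Route A has a majority.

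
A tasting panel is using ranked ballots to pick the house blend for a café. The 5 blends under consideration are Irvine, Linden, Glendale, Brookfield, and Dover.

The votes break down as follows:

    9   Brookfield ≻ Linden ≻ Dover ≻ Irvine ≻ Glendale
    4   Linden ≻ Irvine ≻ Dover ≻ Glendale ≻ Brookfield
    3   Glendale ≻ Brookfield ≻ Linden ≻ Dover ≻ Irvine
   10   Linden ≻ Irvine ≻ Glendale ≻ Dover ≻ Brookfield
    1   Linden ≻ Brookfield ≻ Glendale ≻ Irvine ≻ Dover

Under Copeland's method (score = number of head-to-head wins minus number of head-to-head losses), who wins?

Linden

Pairwise results:
  Irvine vs Linden: Linden wins 27–0.
  Irvine vs Glendale: Irvine wins 23–4.
  Irvine vs Brookfield: Irvine wins 14–13.
  Irvine vs Dover: Irvine wins 15–12.
  Linden vs Glendale: Linden wins 24–3.
  Linden vs Brookfield: Linden wins 15–12.
  Linden vs Dover: Linden wins 27–0.
  Glendale vs Brookfield: Glendale wins 17–10.
  Glendale vs Dover: Glendale wins 14–13.
  Brookfield vs Dover: Dover wins 14–13.
Copeland scores (wins − losses):
  Irvine: 3 − 1 = 2
  Linden: 4 − 0 = 4
  Glendale: 2 − 2 = 0
  Brookfield: 0 − 4 = -4
  Dover: 1 − 3 = -2
Linden has the best Copeland score.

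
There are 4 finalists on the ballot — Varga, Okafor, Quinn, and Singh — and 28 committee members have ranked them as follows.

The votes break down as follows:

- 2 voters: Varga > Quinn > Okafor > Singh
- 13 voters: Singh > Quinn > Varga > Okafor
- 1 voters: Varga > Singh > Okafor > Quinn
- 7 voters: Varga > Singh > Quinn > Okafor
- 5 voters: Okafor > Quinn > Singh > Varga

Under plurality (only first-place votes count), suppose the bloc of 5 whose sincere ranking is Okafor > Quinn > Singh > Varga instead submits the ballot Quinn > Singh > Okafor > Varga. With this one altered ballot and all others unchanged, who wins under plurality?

First-place totals with the altered ballot: Varga 10, Okafor 0, Quinn 5, Singh 13.
The winner is unchanged: still Singh.

Singh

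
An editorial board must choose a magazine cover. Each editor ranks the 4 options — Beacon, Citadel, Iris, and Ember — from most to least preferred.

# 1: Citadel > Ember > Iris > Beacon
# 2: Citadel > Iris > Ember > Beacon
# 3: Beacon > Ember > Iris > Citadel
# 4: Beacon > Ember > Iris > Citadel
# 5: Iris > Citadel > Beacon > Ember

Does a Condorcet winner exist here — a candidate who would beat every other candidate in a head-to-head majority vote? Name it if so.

None — there is no Condorcet winner

Head-to-head results (5 voters total):
Beacon vs Citadel: Citadel wins 3–2.
Beacon vs Iris: Iris wins 3–2.
Beacon vs Ember: Beacon wins 3–2.
Citadel vs Iris: Iris wins 3–2.
Citadel vs Ember: Citadel wins 3–2.
Iris vs Ember: Ember wins 3–2.
No candidate beats all others: Beacon beats Ember beats Iris beats Beacon, a majority cycle.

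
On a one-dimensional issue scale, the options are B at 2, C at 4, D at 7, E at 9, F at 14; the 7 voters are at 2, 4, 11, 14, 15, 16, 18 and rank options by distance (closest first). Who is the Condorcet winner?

F

With single-peaked preferences on a line, the Condorcet winner is the candidate closest to the median voter.
The median voter (position 14) is closest to F at 14.
Check: F vs E — voters closer to F: 4 of 7.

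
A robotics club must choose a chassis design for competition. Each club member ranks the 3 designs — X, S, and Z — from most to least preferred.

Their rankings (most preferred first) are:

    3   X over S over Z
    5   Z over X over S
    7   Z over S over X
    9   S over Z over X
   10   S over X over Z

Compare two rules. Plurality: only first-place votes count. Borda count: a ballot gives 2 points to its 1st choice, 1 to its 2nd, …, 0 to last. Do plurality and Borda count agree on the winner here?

Plurality first-place counts: X 3, S 19, Z 12 → S.
Borda totals: X 21, S 48, Z 33 → S.
The two rules agree on S.

Yes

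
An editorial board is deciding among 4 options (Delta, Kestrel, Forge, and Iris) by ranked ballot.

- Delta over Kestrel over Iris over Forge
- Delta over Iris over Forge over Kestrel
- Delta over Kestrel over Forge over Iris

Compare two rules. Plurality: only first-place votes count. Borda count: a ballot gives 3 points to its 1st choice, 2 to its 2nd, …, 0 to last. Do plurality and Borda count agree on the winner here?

Yes

Plurality first-place counts: Delta 3, Kestrel 0, Forge 0, Iris 0 → Delta.
Borda totals: Delta 9, Kestrel 4, Forge 2, Iris 3 → Delta.
The two rules agree on Delta.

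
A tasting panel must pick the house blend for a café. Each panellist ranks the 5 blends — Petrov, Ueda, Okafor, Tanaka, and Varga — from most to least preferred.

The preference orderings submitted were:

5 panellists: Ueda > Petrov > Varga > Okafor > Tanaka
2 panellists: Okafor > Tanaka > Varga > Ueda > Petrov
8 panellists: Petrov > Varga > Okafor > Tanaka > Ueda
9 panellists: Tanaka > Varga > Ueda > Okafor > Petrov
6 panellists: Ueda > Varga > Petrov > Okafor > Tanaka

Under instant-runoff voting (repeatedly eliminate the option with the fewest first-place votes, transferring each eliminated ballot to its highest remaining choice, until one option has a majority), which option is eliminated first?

Round 1: Ueda 11, Tanaka 9, Petrov 8, Okafor 2, Varga 0. Varga has the fewest and is eliminated.
Round 2: Ueda 11, Tanaka 9, Petrov 8, Okafor 2. Okafor has the fewest and is eliminated.
Round 3: Ueda 11, Tanaka 11, Petrov 8. Petrov has the fewest and is eliminated.
Round 4: Tanaka 19, Ueda 11. Tanaka has a majority.

Varga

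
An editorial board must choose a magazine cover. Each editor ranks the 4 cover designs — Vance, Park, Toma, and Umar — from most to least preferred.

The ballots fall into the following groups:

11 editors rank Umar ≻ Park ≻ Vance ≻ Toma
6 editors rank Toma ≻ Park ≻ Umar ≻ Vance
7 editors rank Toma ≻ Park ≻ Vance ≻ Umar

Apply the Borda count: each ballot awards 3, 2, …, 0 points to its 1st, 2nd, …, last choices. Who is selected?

Borda scores:
  Vance: 11·1 + 6·0 + 7·1 = 18
  Park: 11·2 + 6·2 + 7·2 = 48
  Toma: 11·0 + 6·3 + 7·3 = 39
  Umar: 11·3 + 6·1 + 7·0 = 39
Park has the highest total.

Park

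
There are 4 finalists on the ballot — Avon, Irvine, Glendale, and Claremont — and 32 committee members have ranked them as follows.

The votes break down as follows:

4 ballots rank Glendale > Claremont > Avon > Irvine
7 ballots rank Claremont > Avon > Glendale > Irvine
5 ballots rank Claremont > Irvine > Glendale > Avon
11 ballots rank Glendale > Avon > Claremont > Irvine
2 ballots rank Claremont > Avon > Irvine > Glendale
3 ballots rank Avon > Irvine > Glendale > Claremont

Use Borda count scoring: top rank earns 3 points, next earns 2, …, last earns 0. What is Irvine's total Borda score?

18

Borda scores:
  Avon: 4·1 + 7·2 + 5·0 + 11·2 + 2·2 + 3·3 = 53
  Irvine: 4·0 + 7·0 + 5·2 + 11·0 + 2·1 + 3·2 = 18
  Glendale: 4·3 + 7·1 + 5·1 + 11·3 + 2·0 + 3·1 = 60
  Claremont: 4·2 + 7·3 + 5·3 + 11·1 + 2·3 + 3·0 = 61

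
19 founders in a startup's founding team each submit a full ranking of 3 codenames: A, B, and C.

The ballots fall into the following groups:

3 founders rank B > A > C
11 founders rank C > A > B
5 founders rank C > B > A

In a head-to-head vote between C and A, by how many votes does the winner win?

13

Ballots ranking C above A: 11+5 = 16.
Ballots ranking A above C: 3.
C wins 16–3, a margin of 13.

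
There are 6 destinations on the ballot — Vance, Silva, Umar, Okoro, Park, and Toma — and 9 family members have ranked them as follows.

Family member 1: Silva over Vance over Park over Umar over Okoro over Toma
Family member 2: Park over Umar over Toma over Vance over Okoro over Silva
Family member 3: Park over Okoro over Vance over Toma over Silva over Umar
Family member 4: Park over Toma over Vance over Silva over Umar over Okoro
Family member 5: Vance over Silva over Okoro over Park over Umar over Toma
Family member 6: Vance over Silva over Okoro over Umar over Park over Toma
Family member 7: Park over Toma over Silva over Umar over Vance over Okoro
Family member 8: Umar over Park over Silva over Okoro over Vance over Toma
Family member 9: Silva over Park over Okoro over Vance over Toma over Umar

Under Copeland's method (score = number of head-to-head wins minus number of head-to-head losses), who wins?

Pairwise results:
  Vance vs Silva: Vance wins 5–4.
  Vance vs Umar: Vance wins 6–3.
  Vance vs Okoro: Vance wins 6–3.
  Vance vs Park: Park wins 6–3.
  Vance vs Toma: Vance wins 6–3.
  Silva vs Umar: Silva wins 7–2.
  Silva vs Okoro: Silva wins 7–2.
  Silva vs Park: Park wins 5–4.
  Silva vs Toma: Silva wins 5–4.
  Umar vs Okoro: Umar wins 5–4.
  Umar vs Park: Park wins 7–2.
  Umar vs Toma: Umar wins 5–4.
  Okoro vs Park: Park wins 7–2.
  Okoro vs Toma: Okoro wins 6–3.
  Park vs Toma: Park wins 9–0.
Copeland scores (wins − losses):
  Vance: 4 − 1 = 3
  Silva: 3 − 2 = 1
  Umar: 2 − 3 = -1
  Okoro: 1 − 4 = -3
  Park: 5 − 0 = 5
  Toma: 0 − 5 = -5
Park has the best Copeland score.

Park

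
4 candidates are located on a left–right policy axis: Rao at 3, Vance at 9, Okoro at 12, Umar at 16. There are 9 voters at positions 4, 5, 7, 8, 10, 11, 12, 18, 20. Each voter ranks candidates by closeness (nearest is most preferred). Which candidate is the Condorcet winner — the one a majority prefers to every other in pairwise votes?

Vance

With single-peaked preferences on a line, the Condorcet winner is the candidate closest to the median voter.
The median voter (position 10) is closest to Vance at 9.
Check: Vance vs Umar — voters closer to Vance: 7 of 9.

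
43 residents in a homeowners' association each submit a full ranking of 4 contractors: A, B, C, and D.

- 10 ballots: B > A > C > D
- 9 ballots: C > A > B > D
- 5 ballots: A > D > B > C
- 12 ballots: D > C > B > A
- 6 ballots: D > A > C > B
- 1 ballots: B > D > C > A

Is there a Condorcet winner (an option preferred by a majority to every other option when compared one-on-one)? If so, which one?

Head-to-head results (43 voters total):
A vs B: B wins 23–20.
A vs C: C wins 22–21.
A vs D: A wins 24–19.
B vs C: C wins 27–16.
B vs D: D wins 23–20.
C vs D: D wins 24–19.
No candidate beats all others: A beats D beats B beats A, a majority cycle.

There is no Condorcet winner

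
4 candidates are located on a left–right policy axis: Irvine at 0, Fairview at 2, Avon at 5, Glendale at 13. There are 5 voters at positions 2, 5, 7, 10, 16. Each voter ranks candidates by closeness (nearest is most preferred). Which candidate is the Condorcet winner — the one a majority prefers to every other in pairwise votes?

With single-peaked preferences on a line, the Condorcet winner is the candidate closest to the median voter.
The median voter (position 7) is closest to Avon at 5.
Check: Avon vs Glendale — voters closer to Avon: 3 of 5.

Avon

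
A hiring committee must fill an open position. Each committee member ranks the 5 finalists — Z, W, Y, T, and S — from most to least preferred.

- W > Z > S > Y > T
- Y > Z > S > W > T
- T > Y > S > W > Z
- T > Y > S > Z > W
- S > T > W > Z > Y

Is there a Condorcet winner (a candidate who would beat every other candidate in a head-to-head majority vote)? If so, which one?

Head-to-head results (5 voters total):
Z vs W: W wins 3–2.
Z vs Y: Y wins 3–2.
Z vs T: T wins 3–2.
Z vs S: S wins 3–2.
W vs Y: Y wins 3–2.
W vs T: T wins 3–2.
W vs S: S wins 4–1.
Y vs T: T wins 3–2.
Y vs S: Y wins 3–2.
T vs S: S wins 3–2.
No candidate beats all others: Y beats S beats T beats Y, a majority cycle.

No Condorcet winner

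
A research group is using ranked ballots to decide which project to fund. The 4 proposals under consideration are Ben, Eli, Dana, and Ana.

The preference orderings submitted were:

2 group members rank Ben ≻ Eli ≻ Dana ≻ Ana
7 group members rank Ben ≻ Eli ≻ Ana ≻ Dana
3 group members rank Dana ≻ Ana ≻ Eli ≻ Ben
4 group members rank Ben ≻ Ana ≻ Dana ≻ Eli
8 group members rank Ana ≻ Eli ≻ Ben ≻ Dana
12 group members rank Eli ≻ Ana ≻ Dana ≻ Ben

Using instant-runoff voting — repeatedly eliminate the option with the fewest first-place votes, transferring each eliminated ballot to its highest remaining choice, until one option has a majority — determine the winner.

Round 1: Ben 13, Eli 12, Ana 8, Dana 3. Dana has the fewest and is eliminated.
Round 2: Ben 13, Eli 12, Ana 11. Ana has the fewest and is eliminated.
Round 3: Eli 23, Ben 13. Eli has a majority.

Eli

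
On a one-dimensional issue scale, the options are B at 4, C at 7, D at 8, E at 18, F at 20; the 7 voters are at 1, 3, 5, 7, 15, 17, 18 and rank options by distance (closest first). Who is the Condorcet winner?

C

With single-peaked preferences on a line, the Condorcet winner is the candidate closest to the median voter.
The median voter (position 7) is closest to C at 7.
Check: C vs B — voters closer to C: 4 of 7.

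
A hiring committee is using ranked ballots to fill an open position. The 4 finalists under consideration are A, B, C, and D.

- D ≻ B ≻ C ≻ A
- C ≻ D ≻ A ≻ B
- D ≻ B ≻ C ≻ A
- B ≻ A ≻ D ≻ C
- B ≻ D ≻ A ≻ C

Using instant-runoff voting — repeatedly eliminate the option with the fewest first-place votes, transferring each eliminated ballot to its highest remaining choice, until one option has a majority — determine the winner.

D

Round 1: B 2, D 2, C 1, A 0. A has the fewest and is eliminated.
Round 2: B 2, D 2, C 1. C has the fewest and is eliminated.
Round 3: D 3, B 2. D has a majority.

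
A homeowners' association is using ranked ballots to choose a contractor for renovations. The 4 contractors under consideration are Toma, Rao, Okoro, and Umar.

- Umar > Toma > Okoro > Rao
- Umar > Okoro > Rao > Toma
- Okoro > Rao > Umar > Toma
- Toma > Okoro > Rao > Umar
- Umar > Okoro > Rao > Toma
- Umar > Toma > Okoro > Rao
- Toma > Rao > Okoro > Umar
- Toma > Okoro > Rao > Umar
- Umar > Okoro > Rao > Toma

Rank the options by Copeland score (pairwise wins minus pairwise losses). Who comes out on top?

Umar

Pairwise results:
  Toma vs Rao: Toma wins 5–4.
  Toma vs Okoro: Toma wins 5–4.
  Toma vs Umar: Umar wins 6–3.
  Rao vs Okoro: Okoro wins 8–1.
  Rao vs Umar: Umar wins 5–4.
  Okoro vs Umar: Umar wins 5–4.
Copeland scores (wins − losses):
  Toma: 2 − 1 = 1
  Rao: 0 − 3 = -3
  Okoro: 1 − 2 = -1
  Umar: 3 − 0 = 3
Umar has the best Copeland score.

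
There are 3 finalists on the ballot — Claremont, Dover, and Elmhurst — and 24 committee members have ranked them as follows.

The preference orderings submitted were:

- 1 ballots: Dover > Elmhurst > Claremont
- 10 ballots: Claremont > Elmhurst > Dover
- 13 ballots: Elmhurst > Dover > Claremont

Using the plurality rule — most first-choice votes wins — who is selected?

First-place vote totals:
  Claremont: 10
  Dover: 1
  Elmhurst: 13
Elmhurst has the most first-place votes.

Elmhurst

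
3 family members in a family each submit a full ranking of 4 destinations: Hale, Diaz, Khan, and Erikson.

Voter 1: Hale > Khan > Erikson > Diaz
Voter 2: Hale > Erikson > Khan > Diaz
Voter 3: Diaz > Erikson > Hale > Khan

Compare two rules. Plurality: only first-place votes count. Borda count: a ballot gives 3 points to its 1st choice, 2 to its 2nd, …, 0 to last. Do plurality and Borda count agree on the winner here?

Yes

Plurality first-place counts: Hale 2, Diaz 1, Khan 0, Erikson 0 → Hale.
Borda totals: Hale 7, Diaz 3, Khan 3, Erikson 5 → Hale.
The two rules agree on Hale.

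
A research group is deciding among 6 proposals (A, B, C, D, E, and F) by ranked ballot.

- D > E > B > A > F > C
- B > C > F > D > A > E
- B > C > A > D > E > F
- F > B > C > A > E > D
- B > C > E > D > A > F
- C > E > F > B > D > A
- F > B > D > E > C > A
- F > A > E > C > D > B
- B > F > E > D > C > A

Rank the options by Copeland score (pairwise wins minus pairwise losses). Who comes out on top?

Pairwise results:
  A vs B: B wins 8–1.
  A vs C: C wins 7–2.
  A vs D: D wins 6–3.
  A vs E: E wins 5–4.
  A vs F: F wins 6–3.
  B vs C: B wins 7–2.
  B vs D: B wins 7–2.
  B vs E: B wins 6–3.
  B vs F: B wins 5–4.
  C vs D: C wins 6–3.
  C vs E: C wins 5–4.
  C vs F: F wins 5–4.
  D vs E: E wins 5–4.
  D vs F: F wins 6–3.
  E vs F: F wins 5–4.
Copeland scores (wins − losses):
  A: 0 − 5 = -5
  B: 5 − 0 = 5
  C: 3 − 2 = 1
  D: 1 − 4 = -3
  E: 2 − 3 = -1
  F: 4 − 1 = 3
B has the best Copeland score.

B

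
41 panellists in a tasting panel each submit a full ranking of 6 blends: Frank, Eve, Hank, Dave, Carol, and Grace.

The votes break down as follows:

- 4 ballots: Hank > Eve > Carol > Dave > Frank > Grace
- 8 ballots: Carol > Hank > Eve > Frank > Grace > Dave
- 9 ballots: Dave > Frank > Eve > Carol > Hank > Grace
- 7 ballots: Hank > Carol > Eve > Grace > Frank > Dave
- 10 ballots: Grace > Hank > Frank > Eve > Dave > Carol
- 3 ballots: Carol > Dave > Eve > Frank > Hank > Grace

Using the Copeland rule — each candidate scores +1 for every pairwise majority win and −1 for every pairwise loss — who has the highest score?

Hank

Pairwise results:
  Frank vs Eve: Eve wins 22–19.
  Frank vs Hank: Hank wins 29–12.
  Frank vs Dave: Frank wins 25–16.
  Frank vs Carol: Carol wins 22–19.
  Frank vs Grace: Frank wins 24–17.
  Eve vs Hank: Hank wins 29–12.
  Eve vs Dave: Eve wins 29–12.
  Eve vs Carol: Eve wins 23–18.
  Eve vs Grace: Eve wins 31–10.
  Hank vs Dave: Hank wins 29–12.
  Hank vs Carol: Hank wins 21–20.
  Hank vs Grace: Hank wins 31–10.
  Dave vs Carol: Carol wins 22–19.
  Dave vs Grace: Grace wins 25–16.
  Carol vs Grace: Carol wins 31–10.
Copeland scores (wins − losses):
  Frank: 2 − 3 = -1
  Eve: 4 − 1 = 3
  Hank: 5 − 0 = 5
  Dave: 0 − 5 = -5
  Carol: 3 − 2 = 1
  Grace: 1 − 4 = -3
Hank has the best Copeland score.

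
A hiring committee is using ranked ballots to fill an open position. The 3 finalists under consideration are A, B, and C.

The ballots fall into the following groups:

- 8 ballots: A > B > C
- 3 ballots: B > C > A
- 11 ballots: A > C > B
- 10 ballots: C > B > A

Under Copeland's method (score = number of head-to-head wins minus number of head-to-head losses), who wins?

A

Pairwise results:
  A vs B: A wins 19–13.
  A vs C: A wins 19–13.
  B vs C: C wins 21–11.
Copeland scores (wins − losses):
  A: 2 − 0 = 2
  B: 0 − 2 = -2
  C: 1 − 1 = 0
A has the best Copeland score.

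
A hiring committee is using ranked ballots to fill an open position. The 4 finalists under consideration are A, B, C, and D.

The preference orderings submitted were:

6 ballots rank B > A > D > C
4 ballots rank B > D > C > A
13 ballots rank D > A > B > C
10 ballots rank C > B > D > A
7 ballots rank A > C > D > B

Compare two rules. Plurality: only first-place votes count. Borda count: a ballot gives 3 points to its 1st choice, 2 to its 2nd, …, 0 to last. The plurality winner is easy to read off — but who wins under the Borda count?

Plurality first-place counts: A 7, B 10, C 10, D 13 → D.
Borda totals: A 59, B 63, C 48, D 70 → D.

D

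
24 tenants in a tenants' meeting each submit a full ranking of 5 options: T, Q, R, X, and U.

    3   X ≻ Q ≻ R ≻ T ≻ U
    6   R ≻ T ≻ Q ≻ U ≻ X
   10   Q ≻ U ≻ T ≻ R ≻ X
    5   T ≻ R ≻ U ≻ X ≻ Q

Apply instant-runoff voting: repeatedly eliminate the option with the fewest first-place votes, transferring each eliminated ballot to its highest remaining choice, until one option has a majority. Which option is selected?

Round 1: Q 10, R 6, T 5, X 3, U 0. U has the fewest and is eliminated.
Round 2: Q 10, R 6, T 5, X 3. X has the fewest and is eliminated.
Round 3: Q 13, R 6, T 5. Q has a majority.

Q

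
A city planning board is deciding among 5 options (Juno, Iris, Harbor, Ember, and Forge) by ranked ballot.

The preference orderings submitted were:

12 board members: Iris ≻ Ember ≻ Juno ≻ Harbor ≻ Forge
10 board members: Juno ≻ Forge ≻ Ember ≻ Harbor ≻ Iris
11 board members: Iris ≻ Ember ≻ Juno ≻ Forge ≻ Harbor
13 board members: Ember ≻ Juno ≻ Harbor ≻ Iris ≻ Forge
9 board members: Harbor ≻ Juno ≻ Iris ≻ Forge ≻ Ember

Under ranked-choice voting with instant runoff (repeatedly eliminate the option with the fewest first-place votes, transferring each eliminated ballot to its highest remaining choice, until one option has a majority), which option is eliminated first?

Forge

Round 1: Iris 23, Ember 13, Juno 10, Harbor 9, Forge 0. Forge has the fewest and is eliminated.
Round 2: Iris 23, Ember 13, Juno 10, Harbor 9. Harbor has the fewest and is eliminated.
Round 3: Iris 23, Juno 19, Ember 13. Ember has the fewest and is eliminated.
Round 4: Juno 32, Iris 23. Juno has a majority.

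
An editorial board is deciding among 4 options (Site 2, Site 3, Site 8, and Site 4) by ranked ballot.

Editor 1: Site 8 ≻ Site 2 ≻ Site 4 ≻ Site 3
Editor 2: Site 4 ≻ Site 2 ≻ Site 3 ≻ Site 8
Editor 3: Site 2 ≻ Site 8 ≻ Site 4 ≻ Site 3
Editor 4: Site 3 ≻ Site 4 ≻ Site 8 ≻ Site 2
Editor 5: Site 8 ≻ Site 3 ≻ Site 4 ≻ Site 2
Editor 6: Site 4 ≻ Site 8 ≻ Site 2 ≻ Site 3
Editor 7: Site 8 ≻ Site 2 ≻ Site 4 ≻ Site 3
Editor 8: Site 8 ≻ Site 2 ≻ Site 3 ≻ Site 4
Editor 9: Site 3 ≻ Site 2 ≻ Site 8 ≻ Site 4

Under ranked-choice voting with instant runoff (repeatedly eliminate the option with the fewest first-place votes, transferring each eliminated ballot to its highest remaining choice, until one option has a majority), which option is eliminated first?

Round 1: Site 8 4, Site 3 2, Site 4 2, Site 2 1. Site 2 has the fewest and is eliminated.
Round 2: Site 8 5, Site 3 2, Site 4 2. Site 8 has a majority.

Site 2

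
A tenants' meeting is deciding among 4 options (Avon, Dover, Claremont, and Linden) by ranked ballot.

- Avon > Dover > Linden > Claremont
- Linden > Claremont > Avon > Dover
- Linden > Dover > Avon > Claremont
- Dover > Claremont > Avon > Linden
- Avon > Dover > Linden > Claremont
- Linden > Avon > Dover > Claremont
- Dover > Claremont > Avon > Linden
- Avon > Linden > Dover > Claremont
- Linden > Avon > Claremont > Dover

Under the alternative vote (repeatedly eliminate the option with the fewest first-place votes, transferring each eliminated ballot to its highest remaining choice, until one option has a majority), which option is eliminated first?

Round 1: Linden 4, Avon 3, Dover 2, Claremont 0. Claremont has the fewest and is eliminated.
Round 2: Linden 4, Avon 3, Dover 2. Dover has the fewest and is eliminated.
Round 3: Avon 5, Linden 4. Avon has a majority.

Claremont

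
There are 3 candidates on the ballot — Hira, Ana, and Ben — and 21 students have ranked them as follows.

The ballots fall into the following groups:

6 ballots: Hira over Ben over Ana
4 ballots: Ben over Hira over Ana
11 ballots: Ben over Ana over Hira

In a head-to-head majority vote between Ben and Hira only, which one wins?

Ballots ranking Ben above Hira: 4+11 = 15.
Ballots ranking Hira above Ben: 6.
Ben wins the head-to-head, 15–6.

Ben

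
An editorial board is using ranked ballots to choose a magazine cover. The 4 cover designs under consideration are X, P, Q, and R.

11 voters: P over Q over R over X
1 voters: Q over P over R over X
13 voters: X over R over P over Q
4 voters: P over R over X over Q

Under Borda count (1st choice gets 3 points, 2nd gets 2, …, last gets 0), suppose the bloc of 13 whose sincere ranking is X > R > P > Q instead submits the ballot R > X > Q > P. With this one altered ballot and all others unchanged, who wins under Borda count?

R

Borda totals with the altered ballot: X 30, P 47, Q 38, R 59.
The switch changes the winner from P to R.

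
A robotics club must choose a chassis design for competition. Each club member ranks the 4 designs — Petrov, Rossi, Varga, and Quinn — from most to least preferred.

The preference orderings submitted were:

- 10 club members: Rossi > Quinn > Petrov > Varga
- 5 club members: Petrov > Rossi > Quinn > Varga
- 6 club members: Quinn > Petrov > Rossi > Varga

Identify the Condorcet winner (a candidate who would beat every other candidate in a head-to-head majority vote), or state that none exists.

None — there is no Condorcet winner

Head-to-head results (21 voters total):
Petrov vs Rossi: Petrov wins 11–10.
Petrov vs Varga: Petrov wins 21–0.
Petrov vs Quinn: Quinn wins 16–5.
Rossi vs Varga: Rossi wins 21–0.
Rossi vs Quinn: Rossi wins 15–6.
Varga vs Quinn: Quinn wins 21–0.
No candidate beats all others: Petrov beats Rossi beats Quinn beats Petrov, a majority cycle.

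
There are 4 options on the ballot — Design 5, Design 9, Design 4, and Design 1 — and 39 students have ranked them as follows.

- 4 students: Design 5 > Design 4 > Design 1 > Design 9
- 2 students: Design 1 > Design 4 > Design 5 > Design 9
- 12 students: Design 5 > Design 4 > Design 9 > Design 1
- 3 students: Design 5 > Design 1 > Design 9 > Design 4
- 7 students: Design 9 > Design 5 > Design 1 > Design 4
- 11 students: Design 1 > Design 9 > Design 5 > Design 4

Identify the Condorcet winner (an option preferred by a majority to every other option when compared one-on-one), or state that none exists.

Head-to-head results (39 voters total):
Design 5 vs Design 9: Design 5 wins 21–18.
Design 5 vs Design 4: Design 5 wins 37–2.
Design 5 vs Design 1: Design 5 wins 26–13.
Design 9 vs Design 4: Design 9 wins 21–18.
Design 9 vs Design 1: Design 1 wins 20–19.
Design 4 vs Design 1: Design 1 wins 23–16.
Design 5 beats each rival — Design 9 (21–18), Design 4 (37–2), Design 1 (26–13) — so Design 5 is the Condorcet winner.

Design 5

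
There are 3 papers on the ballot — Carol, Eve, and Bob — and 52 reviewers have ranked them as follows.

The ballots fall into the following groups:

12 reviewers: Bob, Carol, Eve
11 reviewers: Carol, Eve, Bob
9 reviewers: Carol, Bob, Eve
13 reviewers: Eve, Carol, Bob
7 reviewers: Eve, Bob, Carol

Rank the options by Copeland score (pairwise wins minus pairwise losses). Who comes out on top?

Pairwise results:
  Carol vs Eve: Carol wins 32–20.
  Carol vs Bob: Carol wins 33–19.
  Eve vs Bob: Eve wins 31–21.
Copeland scores (wins − losses):
  Carol: 2 − 0 = 2
  Eve: 1 − 1 = 0
  Bob: 0 − 2 = -2
Carol has the best Copeland score.

Carol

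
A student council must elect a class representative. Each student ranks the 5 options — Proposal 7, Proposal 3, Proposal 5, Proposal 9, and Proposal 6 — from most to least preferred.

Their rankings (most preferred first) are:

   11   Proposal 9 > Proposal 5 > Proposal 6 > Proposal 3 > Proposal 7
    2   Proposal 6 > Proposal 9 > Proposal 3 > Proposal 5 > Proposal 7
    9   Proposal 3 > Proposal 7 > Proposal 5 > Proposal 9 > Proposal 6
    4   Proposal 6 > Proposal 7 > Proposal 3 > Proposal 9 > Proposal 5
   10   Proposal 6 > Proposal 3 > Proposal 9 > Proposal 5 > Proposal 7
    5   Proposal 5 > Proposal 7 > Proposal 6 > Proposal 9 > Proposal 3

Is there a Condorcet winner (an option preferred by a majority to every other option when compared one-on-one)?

No

Head-to-head results (41 voters total):
Proposal 7 vs Proposal 3: Proposal 3 wins 32–9.
Proposal 7 vs Proposal 5: Proposal 5 wins 28–13.
Proposal 7 vs Proposal 9: Proposal 9 wins 23–18.
Proposal 7 vs Proposal 6: Proposal 6 wins 27–14.
Proposal 3 vs Proposal 5: Proposal 3 wins 25–16.
Proposal 3 vs Proposal 9: Proposal 3 wins 23–18.
Proposal 3 vs Proposal 6: Proposal 6 wins 32–9.
Proposal 5 vs Proposal 9: Proposal 9 wins 27–14.
Proposal 5 vs Proposal 6: Proposal 5 wins 25–16.
Proposal 9 vs Proposal 6: Proposal 6 wins 21–20.
No candidate beats all others: Proposal 3 beats Proposal 5 beats Proposal 6 beats Proposal 3, a majority cycle.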